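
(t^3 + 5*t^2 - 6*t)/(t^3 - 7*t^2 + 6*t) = (t + 6)/(t - 6)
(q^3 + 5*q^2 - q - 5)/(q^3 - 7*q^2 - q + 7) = (q + 5)/(q - 7)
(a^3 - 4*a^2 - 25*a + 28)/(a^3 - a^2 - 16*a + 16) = (a - 7)/(a - 4)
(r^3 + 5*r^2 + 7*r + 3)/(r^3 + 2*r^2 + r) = (r + 3)/r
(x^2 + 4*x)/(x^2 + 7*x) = (x + 4)/(x + 7)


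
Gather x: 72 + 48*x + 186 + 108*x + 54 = 156*x + 312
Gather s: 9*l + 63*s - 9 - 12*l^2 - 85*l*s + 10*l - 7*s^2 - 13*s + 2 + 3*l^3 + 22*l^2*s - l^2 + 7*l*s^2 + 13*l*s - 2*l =3*l^3 - 13*l^2 + 17*l + s^2*(7*l - 7) + s*(22*l^2 - 72*l + 50) - 7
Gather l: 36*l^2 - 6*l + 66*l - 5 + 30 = 36*l^2 + 60*l + 25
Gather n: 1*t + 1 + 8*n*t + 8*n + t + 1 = n*(8*t + 8) + 2*t + 2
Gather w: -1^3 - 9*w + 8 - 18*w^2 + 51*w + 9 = -18*w^2 + 42*w + 16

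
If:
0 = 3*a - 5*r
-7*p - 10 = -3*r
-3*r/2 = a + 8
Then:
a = -80/19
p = -334/133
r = -48/19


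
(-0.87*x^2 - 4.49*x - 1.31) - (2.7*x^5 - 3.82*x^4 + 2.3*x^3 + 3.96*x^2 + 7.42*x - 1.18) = -2.7*x^5 + 3.82*x^4 - 2.3*x^3 - 4.83*x^2 - 11.91*x - 0.13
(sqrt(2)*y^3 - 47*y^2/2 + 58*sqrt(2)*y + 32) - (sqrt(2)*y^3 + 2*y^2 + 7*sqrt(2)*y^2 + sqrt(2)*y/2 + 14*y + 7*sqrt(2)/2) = -51*y^2/2 - 7*sqrt(2)*y^2 - 14*y + 115*sqrt(2)*y/2 - 7*sqrt(2)/2 + 32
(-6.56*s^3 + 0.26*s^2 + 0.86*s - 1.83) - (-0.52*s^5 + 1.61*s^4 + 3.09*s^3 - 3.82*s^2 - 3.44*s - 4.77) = 0.52*s^5 - 1.61*s^4 - 9.65*s^3 + 4.08*s^2 + 4.3*s + 2.94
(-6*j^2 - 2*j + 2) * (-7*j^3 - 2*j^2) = 42*j^5 + 26*j^4 - 10*j^3 - 4*j^2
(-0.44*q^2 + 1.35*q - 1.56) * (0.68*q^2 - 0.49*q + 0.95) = -0.2992*q^4 + 1.1336*q^3 - 2.1403*q^2 + 2.0469*q - 1.482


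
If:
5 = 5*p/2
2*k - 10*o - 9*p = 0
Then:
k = 5*o + 9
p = 2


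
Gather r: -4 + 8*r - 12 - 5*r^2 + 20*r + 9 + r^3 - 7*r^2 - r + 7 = r^3 - 12*r^2 + 27*r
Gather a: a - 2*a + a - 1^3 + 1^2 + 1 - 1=0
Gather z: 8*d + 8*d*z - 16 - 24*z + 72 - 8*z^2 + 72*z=8*d - 8*z^2 + z*(8*d + 48) + 56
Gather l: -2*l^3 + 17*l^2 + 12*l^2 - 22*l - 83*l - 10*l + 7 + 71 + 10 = -2*l^3 + 29*l^2 - 115*l + 88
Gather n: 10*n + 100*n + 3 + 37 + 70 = 110*n + 110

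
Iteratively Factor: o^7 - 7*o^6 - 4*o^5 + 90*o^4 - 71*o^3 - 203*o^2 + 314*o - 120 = (o + 2)*(o^6 - 9*o^5 + 14*o^4 + 62*o^3 - 195*o^2 + 187*o - 60) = (o - 1)*(o + 2)*(o^5 - 8*o^4 + 6*o^3 + 68*o^2 - 127*o + 60) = (o - 5)*(o - 1)*(o + 2)*(o^4 - 3*o^3 - 9*o^2 + 23*o - 12) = (o - 5)*(o - 1)^2*(o + 2)*(o^3 - 2*o^2 - 11*o + 12) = (o - 5)*(o - 1)^2*(o + 2)*(o + 3)*(o^2 - 5*o + 4) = (o - 5)*(o - 4)*(o - 1)^2*(o + 2)*(o + 3)*(o - 1)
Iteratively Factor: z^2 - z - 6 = (z + 2)*(z - 3)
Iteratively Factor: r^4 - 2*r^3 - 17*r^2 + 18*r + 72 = (r - 4)*(r^3 + 2*r^2 - 9*r - 18) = (r - 4)*(r + 3)*(r^2 - r - 6) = (r - 4)*(r + 2)*(r + 3)*(r - 3)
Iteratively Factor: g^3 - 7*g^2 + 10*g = (g)*(g^2 - 7*g + 10) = g*(g - 5)*(g - 2)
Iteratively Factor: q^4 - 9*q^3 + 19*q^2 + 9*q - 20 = (q - 5)*(q^3 - 4*q^2 - q + 4) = (q - 5)*(q - 4)*(q^2 - 1) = (q - 5)*(q - 4)*(q - 1)*(q + 1)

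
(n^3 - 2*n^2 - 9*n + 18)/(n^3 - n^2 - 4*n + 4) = (n^2 - 9)/(n^2 + n - 2)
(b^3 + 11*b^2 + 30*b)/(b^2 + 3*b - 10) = b*(b + 6)/(b - 2)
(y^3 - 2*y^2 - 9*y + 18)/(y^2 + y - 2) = (y^3 - 2*y^2 - 9*y + 18)/(y^2 + y - 2)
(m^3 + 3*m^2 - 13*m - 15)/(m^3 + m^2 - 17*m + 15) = (m + 1)/(m - 1)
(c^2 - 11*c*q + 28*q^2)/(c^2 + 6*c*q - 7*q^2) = (c^2 - 11*c*q + 28*q^2)/(c^2 + 6*c*q - 7*q^2)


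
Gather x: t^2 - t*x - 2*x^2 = t^2 - t*x - 2*x^2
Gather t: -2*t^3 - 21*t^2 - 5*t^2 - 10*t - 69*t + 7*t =-2*t^3 - 26*t^2 - 72*t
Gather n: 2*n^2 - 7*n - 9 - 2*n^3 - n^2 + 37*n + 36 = -2*n^3 + n^2 + 30*n + 27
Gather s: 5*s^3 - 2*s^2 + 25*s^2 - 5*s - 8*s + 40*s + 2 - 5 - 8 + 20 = 5*s^3 + 23*s^2 + 27*s + 9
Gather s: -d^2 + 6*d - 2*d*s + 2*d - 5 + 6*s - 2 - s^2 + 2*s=-d^2 + 8*d - s^2 + s*(8 - 2*d) - 7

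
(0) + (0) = 0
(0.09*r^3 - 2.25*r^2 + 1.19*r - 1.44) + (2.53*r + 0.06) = 0.09*r^3 - 2.25*r^2 + 3.72*r - 1.38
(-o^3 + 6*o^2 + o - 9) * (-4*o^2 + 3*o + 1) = 4*o^5 - 27*o^4 + 13*o^3 + 45*o^2 - 26*o - 9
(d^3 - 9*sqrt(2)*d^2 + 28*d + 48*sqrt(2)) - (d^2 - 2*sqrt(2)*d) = d^3 - 9*sqrt(2)*d^2 - d^2 + 2*sqrt(2)*d + 28*d + 48*sqrt(2)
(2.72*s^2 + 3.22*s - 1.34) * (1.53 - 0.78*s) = -2.1216*s^3 + 1.65*s^2 + 5.9718*s - 2.0502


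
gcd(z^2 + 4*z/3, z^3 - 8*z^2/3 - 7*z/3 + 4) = z + 4/3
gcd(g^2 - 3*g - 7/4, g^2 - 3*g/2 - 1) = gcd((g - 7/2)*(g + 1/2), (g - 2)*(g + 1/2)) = g + 1/2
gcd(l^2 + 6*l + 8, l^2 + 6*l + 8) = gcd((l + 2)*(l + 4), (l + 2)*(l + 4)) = l^2 + 6*l + 8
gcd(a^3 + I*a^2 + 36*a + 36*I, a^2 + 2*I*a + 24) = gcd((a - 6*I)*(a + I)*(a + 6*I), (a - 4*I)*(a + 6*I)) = a + 6*I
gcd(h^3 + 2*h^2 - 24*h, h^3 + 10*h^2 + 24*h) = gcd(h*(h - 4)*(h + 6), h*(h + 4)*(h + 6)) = h^2 + 6*h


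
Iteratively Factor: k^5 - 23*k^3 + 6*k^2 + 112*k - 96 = (k + 3)*(k^4 - 3*k^3 - 14*k^2 + 48*k - 32) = (k - 4)*(k + 3)*(k^3 + k^2 - 10*k + 8) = (k - 4)*(k - 2)*(k + 3)*(k^2 + 3*k - 4) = (k - 4)*(k - 2)*(k + 3)*(k + 4)*(k - 1)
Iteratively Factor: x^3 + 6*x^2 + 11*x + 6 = (x + 1)*(x^2 + 5*x + 6) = (x + 1)*(x + 3)*(x + 2)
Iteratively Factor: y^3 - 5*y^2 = (y - 5)*(y^2) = y*(y - 5)*(y)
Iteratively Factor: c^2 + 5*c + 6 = (c + 3)*(c + 2)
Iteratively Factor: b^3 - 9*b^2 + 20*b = (b - 4)*(b^2 - 5*b) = (b - 5)*(b - 4)*(b)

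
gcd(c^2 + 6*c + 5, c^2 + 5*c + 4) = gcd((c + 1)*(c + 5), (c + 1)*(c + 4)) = c + 1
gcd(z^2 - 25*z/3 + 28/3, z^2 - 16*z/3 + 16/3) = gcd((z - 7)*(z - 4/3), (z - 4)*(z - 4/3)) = z - 4/3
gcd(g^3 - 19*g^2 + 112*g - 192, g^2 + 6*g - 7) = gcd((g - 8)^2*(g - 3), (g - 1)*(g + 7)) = 1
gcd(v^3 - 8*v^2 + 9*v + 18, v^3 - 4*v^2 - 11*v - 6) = v^2 - 5*v - 6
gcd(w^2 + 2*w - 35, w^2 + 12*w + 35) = w + 7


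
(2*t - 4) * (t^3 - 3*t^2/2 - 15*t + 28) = 2*t^4 - 7*t^3 - 24*t^2 + 116*t - 112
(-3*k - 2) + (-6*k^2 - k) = -6*k^2 - 4*k - 2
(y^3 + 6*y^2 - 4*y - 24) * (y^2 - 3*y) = y^5 + 3*y^4 - 22*y^3 - 12*y^2 + 72*y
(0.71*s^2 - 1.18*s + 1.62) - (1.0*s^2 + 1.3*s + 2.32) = -0.29*s^2 - 2.48*s - 0.7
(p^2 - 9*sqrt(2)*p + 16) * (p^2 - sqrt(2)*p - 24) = p^4 - 10*sqrt(2)*p^3 + 10*p^2 + 200*sqrt(2)*p - 384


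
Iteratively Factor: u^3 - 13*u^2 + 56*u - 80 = (u - 5)*(u^2 - 8*u + 16) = (u - 5)*(u - 4)*(u - 4)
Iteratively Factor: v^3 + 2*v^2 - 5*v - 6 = (v + 1)*(v^2 + v - 6) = (v + 1)*(v + 3)*(v - 2)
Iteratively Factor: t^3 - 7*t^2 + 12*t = (t - 3)*(t^2 - 4*t) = (t - 4)*(t - 3)*(t)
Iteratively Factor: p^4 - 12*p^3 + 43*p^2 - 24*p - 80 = (p - 4)*(p^3 - 8*p^2 + 11*p + 20) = (p - 5)*(p - 4)*(p^2 - 3*p - 4) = (p - 5)*(p - 4)^2*(p + 1)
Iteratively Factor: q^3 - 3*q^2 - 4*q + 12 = (q - 2)*(q^2 - q - 6) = (q - 3)*(q - 2)*(q + 2)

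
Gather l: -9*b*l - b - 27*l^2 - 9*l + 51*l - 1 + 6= -b - 27*l^2 + l*(42 - 9*b) + 5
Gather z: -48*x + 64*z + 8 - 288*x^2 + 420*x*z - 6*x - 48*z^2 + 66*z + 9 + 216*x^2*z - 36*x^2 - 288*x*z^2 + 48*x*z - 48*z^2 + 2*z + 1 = -324*x^2 - 54*x + z^2*(-288*x - 96) + z*(216*x^2 + 468*x + 132) + 18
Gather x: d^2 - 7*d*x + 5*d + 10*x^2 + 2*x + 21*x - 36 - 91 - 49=d^2 + 5*d + 10*x^2 + x*(23 - 7*d) - 176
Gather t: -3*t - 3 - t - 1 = -4*t - 4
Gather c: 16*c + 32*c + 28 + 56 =48*c + 84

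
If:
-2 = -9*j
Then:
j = 2/9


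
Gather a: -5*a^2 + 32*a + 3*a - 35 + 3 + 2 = -5*a^2 + 35*a - 30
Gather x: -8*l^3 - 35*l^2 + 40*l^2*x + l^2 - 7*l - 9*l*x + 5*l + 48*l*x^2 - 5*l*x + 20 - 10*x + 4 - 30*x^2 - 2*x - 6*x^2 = -8*l^3 - 34*l^2 - 2*l + x^2*(48*l - 36) + x*(40*l^2 - 14*l - 12) + 24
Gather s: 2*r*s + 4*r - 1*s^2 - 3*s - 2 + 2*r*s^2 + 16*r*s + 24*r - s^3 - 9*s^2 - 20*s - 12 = 28*r - s^3 + s^2*(2*r - 10) + s*(18*r - 23) - 14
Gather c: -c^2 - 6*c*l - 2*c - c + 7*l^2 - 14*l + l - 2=-c^2 + c*(-6*l - 3) + 7*l^2 - 13*l - 2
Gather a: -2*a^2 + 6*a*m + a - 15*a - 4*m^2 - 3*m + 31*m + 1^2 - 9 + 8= -2*a^2 + a*(6*m - 14) - 4*m^2 + 28*m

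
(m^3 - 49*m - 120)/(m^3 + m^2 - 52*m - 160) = (m + 3)/(m + 4)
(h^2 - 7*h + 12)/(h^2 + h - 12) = (h - 4)/(h + 4)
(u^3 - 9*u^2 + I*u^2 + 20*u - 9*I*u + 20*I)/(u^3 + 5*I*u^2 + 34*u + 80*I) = (u^3 + u^2*(-9 + I) + u*(20 - 9*I) + 20*I)/(u^3 + 5*I*u^2 + 34*u + 80*I)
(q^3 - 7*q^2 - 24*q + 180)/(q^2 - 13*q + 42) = (q^2 - q - 30)/(q - 7)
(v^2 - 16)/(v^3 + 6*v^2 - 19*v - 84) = (v + 4)/(v^2 + 10*v + 21)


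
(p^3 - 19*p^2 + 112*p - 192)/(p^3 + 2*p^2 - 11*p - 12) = (p^2 - 16*p + 64)/(p^2 + 5*p + 4)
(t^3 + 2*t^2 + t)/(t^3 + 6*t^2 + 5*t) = (t + 1)/(t + 5)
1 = 1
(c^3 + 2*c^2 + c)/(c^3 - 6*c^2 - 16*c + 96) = c*(c^2 + 2*c + 1)/(c^3 - 6*c^2 - 16*c + 96)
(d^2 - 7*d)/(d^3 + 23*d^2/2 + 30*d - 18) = 2*d*(d - 7)/(2*d^3 + 23*d^2 + 60*d - 36)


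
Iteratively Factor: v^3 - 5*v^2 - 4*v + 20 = (v - 2)*(v^2 - 3*v - 10) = (v - 5)*(v - 2)*(v + 2)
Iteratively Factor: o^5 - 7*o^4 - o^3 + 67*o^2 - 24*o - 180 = (o - 3)*(o^4 - 4*o^3 - 13*o^2 + 28*o + 60) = (o - 3)*(o + 2)*(o^3 - 6*o^2 - o + 30) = (o - 5)*(o - 3)*(o + 2)*(o^2 - o - 6) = (o - 5)*(o - 3)^2*(o + 2)*(o + 2)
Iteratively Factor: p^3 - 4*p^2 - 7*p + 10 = (p - 5)*(p^2 + p - 2) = (p - 5)*(p + 2)*(p - 1)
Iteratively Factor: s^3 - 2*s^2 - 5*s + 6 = (s - 1)*(s^2 - s - 6) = (s - 3)*(s - 1)*(s + 2)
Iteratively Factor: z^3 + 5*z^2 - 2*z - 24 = (z - 2)*(z^2 + 7*z + 12) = (z - 2)*(z + 3)*(z + 4)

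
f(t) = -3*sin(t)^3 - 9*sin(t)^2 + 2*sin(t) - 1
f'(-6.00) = -3.58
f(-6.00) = -1.21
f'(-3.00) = -4.32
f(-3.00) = -1.45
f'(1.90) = 7.47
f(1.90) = -9.71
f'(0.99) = -10.61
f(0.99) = -7.37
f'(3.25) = -3.82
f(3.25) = -1.32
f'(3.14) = -1.97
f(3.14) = -1.00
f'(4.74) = 0.30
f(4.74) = -9.00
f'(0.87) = -10.97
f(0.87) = -6.07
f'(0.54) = -8.26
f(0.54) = -2.76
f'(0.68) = -10.01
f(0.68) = -4.05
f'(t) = -9*sin(t)^2*cos(t) - 18*sin(t)*cos(t) + 2*cos(t)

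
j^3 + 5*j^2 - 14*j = j*(j - 2)*(j + 7)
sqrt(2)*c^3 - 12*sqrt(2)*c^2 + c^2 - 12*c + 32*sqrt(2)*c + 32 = (c - 8)*(c - 4)*(sqrt(2)*c + 1)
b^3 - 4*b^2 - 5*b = b*(b - 5)*(b + 1)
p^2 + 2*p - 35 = (p - 5)*(p + 7)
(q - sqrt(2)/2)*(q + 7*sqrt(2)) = q^2 + 13*sqrt(2)*q/2 - 7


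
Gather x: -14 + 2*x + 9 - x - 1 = x - 6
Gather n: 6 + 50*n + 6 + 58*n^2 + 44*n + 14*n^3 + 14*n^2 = 14*n^3 + 72*n^2 + 94*n + 12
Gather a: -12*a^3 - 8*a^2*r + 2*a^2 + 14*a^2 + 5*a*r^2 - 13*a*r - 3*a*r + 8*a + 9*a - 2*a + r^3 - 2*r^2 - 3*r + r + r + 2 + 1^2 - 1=-12*a^3 + a^2*(16 - 8*r) + a*(5*r^2 - 16*r + 15) + r^3 - 2*r^2 - r + 2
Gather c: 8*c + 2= 8*c + 2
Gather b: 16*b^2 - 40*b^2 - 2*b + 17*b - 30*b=-24*b^2 - 15*b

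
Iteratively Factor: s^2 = (s)*(s)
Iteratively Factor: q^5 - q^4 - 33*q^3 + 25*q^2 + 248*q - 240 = (q - 3)*(q^4 + 2*q^3 - 27*q^2 - 56*q + 80) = (q - 3)*(q - 1)*(q^3 + 3*q^2 - 24*q - 80) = (q - 3)*(q - 1)*(q + 4)*(q^2 - q - 20) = (q - 3)*(q - 1)*(q + 4)^2*(q - 5)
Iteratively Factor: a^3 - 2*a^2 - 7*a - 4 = (a + 1)*(a^2 - 3*a - 4) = (a + 1)^2*(a - 4)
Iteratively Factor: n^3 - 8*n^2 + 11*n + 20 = (n + 1)*(n^2 - 9*n + 20) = (n - 5)*(n + 1)*(n - 4)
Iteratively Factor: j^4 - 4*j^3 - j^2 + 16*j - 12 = (j - 3)*(j^3 - j^2 - 4*j + 4) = (j - 3)*(j - 1)*(j^2 - 4) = (j - 3)*(j - 1)*(j + 2)*(j - 2)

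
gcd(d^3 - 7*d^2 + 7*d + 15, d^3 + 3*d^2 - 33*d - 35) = d^2 - 4*d - 5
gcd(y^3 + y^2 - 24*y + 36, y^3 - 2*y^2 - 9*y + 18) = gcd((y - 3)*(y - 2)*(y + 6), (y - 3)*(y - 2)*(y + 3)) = y^2 - 5*y + 6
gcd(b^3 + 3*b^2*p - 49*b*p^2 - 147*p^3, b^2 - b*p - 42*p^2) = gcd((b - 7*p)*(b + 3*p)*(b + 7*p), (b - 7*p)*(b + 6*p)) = -b + 7*p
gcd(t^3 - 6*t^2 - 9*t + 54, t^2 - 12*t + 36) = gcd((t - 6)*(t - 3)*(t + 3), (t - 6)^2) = t - 6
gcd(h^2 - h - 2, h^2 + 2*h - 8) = h - 2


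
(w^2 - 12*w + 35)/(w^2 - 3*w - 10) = (w - 7)/(w + 2)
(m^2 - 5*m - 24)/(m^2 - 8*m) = (m + 3)/m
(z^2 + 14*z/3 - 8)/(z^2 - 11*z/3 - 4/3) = (-3*z^2 - 14*z + 24)/(-3*z^2 + 11*z + 4)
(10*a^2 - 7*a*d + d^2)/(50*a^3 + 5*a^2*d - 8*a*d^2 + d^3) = (2*a - d)/(10*a^2 + 3*a*d - d^2)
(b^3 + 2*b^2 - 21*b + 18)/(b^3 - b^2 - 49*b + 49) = (b^2 + 3*b - 18)/(b^2 - 49)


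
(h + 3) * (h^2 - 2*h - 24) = h^3 + h^2 - 30*h - 72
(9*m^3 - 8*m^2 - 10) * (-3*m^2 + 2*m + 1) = -27*m^5 + 42*m^4 - 7*m^3 + 22*m^2 - 20*m - 10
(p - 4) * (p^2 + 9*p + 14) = p^3 + 5*p^2 - 22*p - 56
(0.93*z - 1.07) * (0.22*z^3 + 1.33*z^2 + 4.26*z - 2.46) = 0.2046*z^4 + 1.0015*z^3 + 2.5387*z^2 - 6.846*z + 2.6322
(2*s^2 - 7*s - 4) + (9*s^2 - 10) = 11*s^2 - 7*s - 14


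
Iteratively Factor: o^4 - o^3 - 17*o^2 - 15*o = (o + 3)*(o^3 - 4*o^2 - 5*o) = o*(o + 3)*(o^2 - 4*o - 5) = o*(o - 5)*(o + 3)*(o + 1)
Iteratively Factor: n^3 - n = (n + 1)*(n^2 - n) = n*(n + 1)*(n - 1)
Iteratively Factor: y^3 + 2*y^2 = (y + 2)*(y^2) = y*(y + 2)*(y)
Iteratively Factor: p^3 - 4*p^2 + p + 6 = (p + 1)*(p^2 - 5*p + 6) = (p - 3)*(p + 1)*(p - 2)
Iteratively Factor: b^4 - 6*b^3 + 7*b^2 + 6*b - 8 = (b - 4)*(b^3 - 2*b^2 - b + 2) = (b - 4)*(b - 1)*(b^2 - b - 2) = (b - 4)*(b - 1)*(b + 1)*(b - 2)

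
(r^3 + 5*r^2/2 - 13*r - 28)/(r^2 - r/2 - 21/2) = (r^2 + 6*r + 8)/(r + 3)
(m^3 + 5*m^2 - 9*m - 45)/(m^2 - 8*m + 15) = (m^2 + 8*m + 15)/(m - 5)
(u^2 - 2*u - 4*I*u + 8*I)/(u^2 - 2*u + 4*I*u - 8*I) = (u - 4*I)/(u + 4*I)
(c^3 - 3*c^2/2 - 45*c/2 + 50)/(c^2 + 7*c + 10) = (c^2 - 13*c/2 + 10)/(c + 2)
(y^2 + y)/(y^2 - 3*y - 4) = y/(y - 4)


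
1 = 1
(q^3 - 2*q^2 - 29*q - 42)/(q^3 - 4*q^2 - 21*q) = (q + 2)/q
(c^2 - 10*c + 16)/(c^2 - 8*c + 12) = (c - 8)/(c - 6)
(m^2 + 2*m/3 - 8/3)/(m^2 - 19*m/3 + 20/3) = (m + 2)/(m - 5)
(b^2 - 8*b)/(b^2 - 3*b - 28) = b*(8 - b)/(-b^2 + 3*b + 28)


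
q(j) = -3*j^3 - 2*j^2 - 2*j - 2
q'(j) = -9*j^2 - 4*j - 2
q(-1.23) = 3.02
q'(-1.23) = -10.70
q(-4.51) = 241.54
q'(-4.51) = -167.02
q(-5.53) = 455.24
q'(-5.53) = -255.11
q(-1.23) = 3.02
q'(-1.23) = -10.70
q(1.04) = -9.62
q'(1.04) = -15.89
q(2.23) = -49.67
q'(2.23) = -55.68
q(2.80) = -89.14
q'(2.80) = -83.76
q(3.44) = -154.67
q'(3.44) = -122.26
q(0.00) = -2.00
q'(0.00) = -2.00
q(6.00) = -734.00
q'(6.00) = -350.00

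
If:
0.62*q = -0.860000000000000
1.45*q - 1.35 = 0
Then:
No Solution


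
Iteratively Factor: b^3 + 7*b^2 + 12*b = (b + 3)*(b^2 + 4*b) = b*(b + 3)*(b + 4)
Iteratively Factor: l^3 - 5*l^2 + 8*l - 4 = (l - 1)*(l^2 - 4*l + 4) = (l - 2)*(l - 1)*(l - 2)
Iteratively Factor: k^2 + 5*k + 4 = (k + 1)*(k + 4)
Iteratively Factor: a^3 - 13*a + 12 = (a - 1)*(a^2 + a - 12) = (a - 3)*(a - 1)*(a + 4)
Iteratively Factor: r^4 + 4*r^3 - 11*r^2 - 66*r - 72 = (r + 2)*(r^3 + 2*r^2 - 15*r - 36) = (r + 2)*(r + 3)*(r^2 - r - 12) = (r - 4)*(r + 2)*(r + 3)*(r + 3)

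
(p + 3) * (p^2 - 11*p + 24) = p^3 - 8*p^2 - 9*p + 72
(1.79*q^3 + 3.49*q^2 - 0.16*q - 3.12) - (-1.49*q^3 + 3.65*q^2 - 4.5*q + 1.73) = 3.28*q^3 - 0.16*q^2 + 4.34*q - 4.85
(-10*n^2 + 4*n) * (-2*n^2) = 20*n^4 - 8*n^3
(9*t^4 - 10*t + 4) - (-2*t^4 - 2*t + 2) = 11*t^4 - 8*t + 2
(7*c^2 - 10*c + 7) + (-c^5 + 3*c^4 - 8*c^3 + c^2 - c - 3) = -c^5 + 3*c^4 - 8*c^3 + 8*c^2 - 11*c + 4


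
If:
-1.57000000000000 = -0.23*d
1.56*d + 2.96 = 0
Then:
No Solution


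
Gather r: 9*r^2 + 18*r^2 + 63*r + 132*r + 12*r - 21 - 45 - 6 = 27*r^2 + 207*r - 72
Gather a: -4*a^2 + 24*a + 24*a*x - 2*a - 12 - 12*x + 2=-4*a^2 + a*(24*x + 22) - 12*x - 10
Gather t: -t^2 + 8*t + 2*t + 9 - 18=-t^2 + 10*t - 9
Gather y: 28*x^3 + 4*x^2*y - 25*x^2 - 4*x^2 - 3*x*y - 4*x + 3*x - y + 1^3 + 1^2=28*x^3 - 29*x^2 - x + y*(4*x^2 - 3*x - 1) + 2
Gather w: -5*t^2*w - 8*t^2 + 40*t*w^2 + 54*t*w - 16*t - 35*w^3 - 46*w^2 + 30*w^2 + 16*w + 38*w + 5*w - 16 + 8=-8*t^2 - 16*t - 35*w^3 + w^2*(40*t - 16) + w*(-5*t^2 + 54*t + 59) - 8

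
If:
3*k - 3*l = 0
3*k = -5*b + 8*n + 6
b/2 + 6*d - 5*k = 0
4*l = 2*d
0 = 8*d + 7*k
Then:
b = 0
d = 0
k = 0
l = 0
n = -3/4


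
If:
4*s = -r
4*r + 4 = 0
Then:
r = -1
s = 1/4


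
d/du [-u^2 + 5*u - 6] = 5 - 2*u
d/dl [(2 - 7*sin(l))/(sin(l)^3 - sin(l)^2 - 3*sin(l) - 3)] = (14*sin(l)^3 - 13*sin(l)^2 + 4*sin(l) + 27)*cos(l)/(sin(l)^3 - sin(l)^2 - 3*sin(l) - 3)^2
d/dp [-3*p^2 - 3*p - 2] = -6*p - 3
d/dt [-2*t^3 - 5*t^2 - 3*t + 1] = -6*t^2 - 10*t - 3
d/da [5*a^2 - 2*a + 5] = 10*a - 2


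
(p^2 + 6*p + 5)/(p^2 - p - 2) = (p + 5)/(p - 2)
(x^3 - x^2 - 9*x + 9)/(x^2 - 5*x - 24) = (x^2 - 4*x + 3)/(x - 8)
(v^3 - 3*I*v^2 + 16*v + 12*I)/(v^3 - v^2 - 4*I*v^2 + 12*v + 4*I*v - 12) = (v + I)/(v - 1)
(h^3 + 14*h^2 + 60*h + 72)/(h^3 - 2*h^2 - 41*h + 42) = (h^2 + 8*h + 12)/(h^2 - 8*h + 7)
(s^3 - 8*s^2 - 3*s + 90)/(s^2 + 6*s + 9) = (s^2 - 11*s + 30)/(s + 3)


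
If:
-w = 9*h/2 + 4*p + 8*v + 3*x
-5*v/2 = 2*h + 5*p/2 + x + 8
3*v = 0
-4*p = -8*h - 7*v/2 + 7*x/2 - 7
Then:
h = 19*x/112 - 99/56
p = -15*x/28 - 25/14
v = 0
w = 1691/112 - 363*x/224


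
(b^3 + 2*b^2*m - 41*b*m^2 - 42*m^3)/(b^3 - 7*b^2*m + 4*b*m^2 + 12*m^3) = (b + 7*m)/(b - 2*m)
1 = 1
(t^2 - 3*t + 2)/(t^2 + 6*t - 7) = (t - 2)/(t + 7)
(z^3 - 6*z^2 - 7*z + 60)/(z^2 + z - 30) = (z^2 - z - 12)/(z + 6)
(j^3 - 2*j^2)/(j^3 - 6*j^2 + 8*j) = j/(j - 4)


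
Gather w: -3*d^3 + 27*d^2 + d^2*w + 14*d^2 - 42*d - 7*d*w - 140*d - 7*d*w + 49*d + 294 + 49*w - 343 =-3*d^3 + 41*d^2 - 133*d + w*(d^2 - 14*d + 49) - 49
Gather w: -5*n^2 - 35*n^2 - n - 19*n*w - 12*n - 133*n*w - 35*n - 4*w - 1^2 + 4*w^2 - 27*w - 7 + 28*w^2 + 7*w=-40*n^2 - 48*n + 32*w^2 + w*(-152*n - 24) - 8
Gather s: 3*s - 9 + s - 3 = 4*s - 12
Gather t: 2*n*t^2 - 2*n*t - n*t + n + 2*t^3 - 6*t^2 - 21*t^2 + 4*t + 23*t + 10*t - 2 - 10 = n + 2*t^3 + t^2*(2*n - 27) + t*(37 - 3*n) - 12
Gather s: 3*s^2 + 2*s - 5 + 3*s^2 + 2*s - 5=6*s^2 + 4*s - 10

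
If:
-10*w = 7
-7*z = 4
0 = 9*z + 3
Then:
No Solution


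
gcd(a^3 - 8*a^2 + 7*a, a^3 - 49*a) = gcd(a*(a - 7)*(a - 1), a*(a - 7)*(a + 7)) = a^2 - 7*a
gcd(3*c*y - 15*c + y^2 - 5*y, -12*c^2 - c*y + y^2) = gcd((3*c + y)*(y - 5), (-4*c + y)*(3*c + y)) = 3*c + y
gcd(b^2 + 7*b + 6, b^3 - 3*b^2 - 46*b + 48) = b + 6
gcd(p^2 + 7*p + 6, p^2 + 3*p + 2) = p + 1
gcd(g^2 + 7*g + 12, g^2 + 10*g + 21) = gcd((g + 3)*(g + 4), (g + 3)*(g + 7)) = g + 3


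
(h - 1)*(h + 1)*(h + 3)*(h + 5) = h^4 + 8*h^3 + 14*h^2 - 8*h - 15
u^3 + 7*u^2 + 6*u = u*(u + 1)*(u + 6)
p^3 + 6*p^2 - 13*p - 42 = (p - 3)*(p + 2)*(p + 7)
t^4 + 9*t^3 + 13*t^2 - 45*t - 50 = (t - 2)*(t + 1)*(t + 5)^2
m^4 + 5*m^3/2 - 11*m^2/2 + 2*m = m*(m - 1)*(m - 1/2)*(m + 4)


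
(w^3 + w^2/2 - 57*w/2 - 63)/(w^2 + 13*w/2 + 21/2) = w - 6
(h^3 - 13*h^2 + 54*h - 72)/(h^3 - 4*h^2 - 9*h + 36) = (h - 6)/(h + 3)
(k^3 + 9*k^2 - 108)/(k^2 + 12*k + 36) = k - 3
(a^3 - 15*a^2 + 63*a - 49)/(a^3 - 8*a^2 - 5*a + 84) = (a^2 - 8*a + 7)/(a^2 - a - 12)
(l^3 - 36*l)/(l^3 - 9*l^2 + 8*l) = (l^2 - 36)/(l^2 - 9*l + 8)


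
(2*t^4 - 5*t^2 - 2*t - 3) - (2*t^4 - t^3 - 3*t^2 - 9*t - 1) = t^3 - 2*t^2 + 7*t - 2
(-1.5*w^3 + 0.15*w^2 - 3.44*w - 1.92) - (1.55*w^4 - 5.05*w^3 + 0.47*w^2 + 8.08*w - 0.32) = -1.55*w^4 + 3.55*w^3 - 0.32*w^2 - 11.52*w - 1.6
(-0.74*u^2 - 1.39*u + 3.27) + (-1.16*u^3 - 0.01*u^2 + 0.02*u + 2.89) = -1.16*u^3 - 0.75*u^2 - 1.37*u + 6.16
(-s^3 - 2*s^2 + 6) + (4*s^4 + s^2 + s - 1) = 4*s^4 - s^3 - s^2 + s + 5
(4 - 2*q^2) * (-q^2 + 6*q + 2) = 2*q^4 - 12*q^3 - 8*q^2 + 24*q + 8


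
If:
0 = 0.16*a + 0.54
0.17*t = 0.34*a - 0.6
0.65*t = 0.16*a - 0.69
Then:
No Solution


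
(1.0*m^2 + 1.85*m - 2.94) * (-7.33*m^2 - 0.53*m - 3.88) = -7.33*m^4 - 14.0905*m^3 + 16.6897*m^2 - 5.6198*m + 11.4072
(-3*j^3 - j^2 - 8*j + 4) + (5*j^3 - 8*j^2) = 2*j^3 - 9*j^2 - 8*j + 4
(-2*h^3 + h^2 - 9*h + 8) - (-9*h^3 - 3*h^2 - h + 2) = 7*h^3 + 4*h^2 - 8*h + 6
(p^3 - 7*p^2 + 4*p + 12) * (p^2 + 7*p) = p^5 - 45*p^3 + 40*p^2 + 84*p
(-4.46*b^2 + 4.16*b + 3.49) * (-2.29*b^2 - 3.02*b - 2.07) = 10.2134*b^4 + 3.9428*b^3 - 11.3231*b^2 - 19.151*b - 7.2243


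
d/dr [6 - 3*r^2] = -6*r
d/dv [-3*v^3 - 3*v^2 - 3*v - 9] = -9*v^2 - 6*v - 3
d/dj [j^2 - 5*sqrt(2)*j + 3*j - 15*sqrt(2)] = 2*j - 5*sqrt(2) + 3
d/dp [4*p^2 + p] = 8*p + 1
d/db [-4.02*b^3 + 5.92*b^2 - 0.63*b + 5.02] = -12.06*b^2 + 11.84*b - 0.63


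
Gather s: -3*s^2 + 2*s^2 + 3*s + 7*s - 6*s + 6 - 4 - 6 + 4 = -s^2 + 4*s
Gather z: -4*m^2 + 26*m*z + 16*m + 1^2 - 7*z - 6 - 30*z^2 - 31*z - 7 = -4*m^2 + 16*m - 30*z^2 + z*(26*m - 38) - 12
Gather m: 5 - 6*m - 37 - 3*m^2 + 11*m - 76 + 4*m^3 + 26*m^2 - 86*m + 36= 4*m^3 + 23*m^2 - 81*m - 72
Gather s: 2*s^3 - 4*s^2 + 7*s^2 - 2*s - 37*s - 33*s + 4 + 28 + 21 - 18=2*s^3 + 3*s^2 - 72*s + 35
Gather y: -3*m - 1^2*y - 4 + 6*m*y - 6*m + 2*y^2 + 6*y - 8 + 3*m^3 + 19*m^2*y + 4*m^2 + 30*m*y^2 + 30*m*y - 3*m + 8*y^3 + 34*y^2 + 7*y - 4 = 3*m^3 + 4*m^2 - 12*m + 8*y^3 + y^2*(30*m + 36) + y*(19*m^2 + 36*m + 12) - 16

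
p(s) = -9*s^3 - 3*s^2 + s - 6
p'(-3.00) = -224.00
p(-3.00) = 207.00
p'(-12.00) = -3815.00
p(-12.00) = 15102.00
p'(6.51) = -1182.32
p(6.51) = -2609.68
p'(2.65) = -204.51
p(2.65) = -191.90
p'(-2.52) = -155.34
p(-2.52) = 116.46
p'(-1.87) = -82.20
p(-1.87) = 40.49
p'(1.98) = -116.73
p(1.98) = -85.64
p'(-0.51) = -2.96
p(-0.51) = -6.10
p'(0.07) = 0.45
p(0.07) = -5.95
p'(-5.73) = -851.11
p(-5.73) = 1582.96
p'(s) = -27*s^2 - 6*s + 1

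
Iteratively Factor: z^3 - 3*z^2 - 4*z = (z + 1)*(z^2 - 4*z) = (z - 4)*(z + 1)*(z)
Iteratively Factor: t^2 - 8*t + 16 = (t - 4)*(t - 4)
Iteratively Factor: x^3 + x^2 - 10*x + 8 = (x - 1)*(x^2 + 2*x - 8) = (x - 2)*(x - 1)*(x + 4)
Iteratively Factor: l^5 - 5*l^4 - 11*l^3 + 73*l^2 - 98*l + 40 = (l - 2)*(l^4 - 3*l^3 - 17*l^2 + 39*l - 20) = (l - 2)*(l + 4)*(l^3 - 7*l^2 + 11*l - 5) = (l - 2)*(l - 1)*(l + 4)*(l^2 - 6*l + 5) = (l - 5)*(l - 2)*(l - 1)*(l + 4)*(l - 1)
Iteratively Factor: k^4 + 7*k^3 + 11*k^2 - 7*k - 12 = (k + 1)*(k^3 + 6*k^2 + 5*k - 12) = (k + 1)*(k + 3)*(k^2 + 3*k - 4) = (k + 1)*(k + 3)*(k + 4)*(k - 1)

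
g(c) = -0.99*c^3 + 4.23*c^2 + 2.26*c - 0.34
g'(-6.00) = -155.42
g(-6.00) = 352.22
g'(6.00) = -53.90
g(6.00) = -48.34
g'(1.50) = 8.27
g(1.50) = 9.23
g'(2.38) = 5.57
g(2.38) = 15.65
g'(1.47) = 8.28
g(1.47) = 8.98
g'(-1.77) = -22.02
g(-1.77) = 14.40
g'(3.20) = -1.08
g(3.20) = 17.77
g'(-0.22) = 0.26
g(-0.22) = -0.62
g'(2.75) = 3.06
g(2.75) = 17.28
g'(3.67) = -6.69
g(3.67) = 15.99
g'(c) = -2.97*c^2 + 8.46*c + 2.26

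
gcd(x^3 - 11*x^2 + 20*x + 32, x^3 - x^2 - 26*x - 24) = x + 1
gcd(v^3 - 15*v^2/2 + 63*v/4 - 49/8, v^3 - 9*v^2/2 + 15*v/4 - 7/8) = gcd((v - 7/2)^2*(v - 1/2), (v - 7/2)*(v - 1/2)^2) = v^2 - 4*v + 7/4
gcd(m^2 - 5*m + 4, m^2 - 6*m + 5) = m - 1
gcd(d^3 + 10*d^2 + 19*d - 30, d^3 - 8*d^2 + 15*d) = 1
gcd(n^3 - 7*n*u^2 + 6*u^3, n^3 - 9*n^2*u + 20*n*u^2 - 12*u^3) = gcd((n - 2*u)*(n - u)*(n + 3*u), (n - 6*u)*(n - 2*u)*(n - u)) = n^2 - 3*n*u + 2*u^2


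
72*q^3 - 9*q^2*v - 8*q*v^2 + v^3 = (-8*q + v)*(-3*q + v)*(3*q + v)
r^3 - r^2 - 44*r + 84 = (r - 6)*(r - 2)*(r + 7)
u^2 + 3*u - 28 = (u - 4)*(u + 7)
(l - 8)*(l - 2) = l^2 - 10*l + 16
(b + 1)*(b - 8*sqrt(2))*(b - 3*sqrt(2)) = b^3 - 11*sqrt(2)*b^2 + b^2 - 11*sqrt(2)*b + 48*b + 48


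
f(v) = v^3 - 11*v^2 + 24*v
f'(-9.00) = 465.00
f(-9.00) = -1836.00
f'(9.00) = 69.00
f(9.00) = 54.00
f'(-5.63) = 242.95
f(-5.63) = -662.24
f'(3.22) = -15.73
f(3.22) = -3.39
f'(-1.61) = 67.20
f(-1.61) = -71.33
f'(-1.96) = 78.64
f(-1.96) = -96.83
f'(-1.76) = 72.01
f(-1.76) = -81.77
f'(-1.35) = 59.17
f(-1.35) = -54.91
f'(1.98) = -7.80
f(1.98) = 12.16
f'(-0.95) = 47.61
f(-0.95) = -33.58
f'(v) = 3*v^2 - 22*v + 24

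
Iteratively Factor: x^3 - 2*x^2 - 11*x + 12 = (x - 4)*(x^2 + 2*x - 3) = (x - 4)*(x + 3)*(x - 1)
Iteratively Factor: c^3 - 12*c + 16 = (c - 2)*(c^2 + 2*c - 8) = (c - 2)^2*(c + 4)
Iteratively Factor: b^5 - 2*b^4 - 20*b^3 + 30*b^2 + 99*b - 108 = (b - 4)*(b^4 + 2*b^3 - 12*b^2 - 18*b + 27) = (b - 4)*(b + 3)*(b^3 - b^2 - 9*b + 9) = (b - 4)*(b - 3)*(b + 3)*(b^2 + 2*b - 3) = (b - 4)*(b - 3)*(b + 3)^2*(b - 1)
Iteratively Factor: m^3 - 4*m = (m)*(m^2 - 4) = m*(m + 2)*(m - 2)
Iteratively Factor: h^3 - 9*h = (h + 3)*(h^2 - 3*h) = h*(h + 3)*(h - 3)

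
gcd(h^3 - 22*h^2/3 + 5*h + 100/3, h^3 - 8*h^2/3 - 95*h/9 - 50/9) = h^2 - 10*h/3 - 25/3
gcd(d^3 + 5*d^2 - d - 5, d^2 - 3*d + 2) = d - 1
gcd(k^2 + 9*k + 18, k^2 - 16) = 1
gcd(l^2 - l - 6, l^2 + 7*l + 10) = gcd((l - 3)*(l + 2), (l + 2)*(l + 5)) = l + 2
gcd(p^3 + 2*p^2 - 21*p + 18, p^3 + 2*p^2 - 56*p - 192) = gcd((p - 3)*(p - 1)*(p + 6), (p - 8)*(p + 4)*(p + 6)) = p + 6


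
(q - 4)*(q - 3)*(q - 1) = q^3 - 8*q^2 + 19*q - 12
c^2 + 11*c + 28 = (c + 4)*(c + 7)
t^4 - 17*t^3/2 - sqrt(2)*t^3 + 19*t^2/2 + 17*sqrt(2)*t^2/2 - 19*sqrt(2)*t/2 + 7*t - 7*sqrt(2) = (t - 7)*(t - 2)*(t + 1/2)*(t - sqrt(2))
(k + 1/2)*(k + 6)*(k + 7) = k^3 + 27*k^2/2 + 97*k/2 + 21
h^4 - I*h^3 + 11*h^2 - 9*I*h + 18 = (h - 3*I)*(h - 2*I)*(h + I)*(h + 3*I)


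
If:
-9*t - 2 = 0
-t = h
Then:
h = 2/9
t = -2/9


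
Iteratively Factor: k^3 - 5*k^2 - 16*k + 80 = (k - 5)*(k^2 - 16) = (k - 5)*(k - 4)*(k + 4)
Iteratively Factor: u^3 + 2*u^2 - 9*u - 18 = (u + 3)*(u^2 - u - 6) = (u - 3)*(u + 3)*(u + 2)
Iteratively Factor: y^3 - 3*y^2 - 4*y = (y + 1)*(y^2 - 4*y) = y*(y + 1)*(y - 4)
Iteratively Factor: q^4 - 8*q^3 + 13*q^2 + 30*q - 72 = (q - 3)*(q^3 - 5*q^2 - 2*q + 24) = (q - 3)^2*(q^2 - 2*q - 8) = (q - 4)*(q - 3)^2*(q + 2)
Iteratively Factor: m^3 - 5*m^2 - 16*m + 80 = (m + 4)*(m^2 - 9*m + 20) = (m - 5)*(m + 4)*(m - 4)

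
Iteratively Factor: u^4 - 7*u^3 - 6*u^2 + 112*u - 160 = (u - 2)*(u^3 - 5*u^2 - 16*u + 80) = (u - 5)*(u - 2)*(u^2 - 16) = (u - 5)*(u - 2)*(u + 4)*(u - 4)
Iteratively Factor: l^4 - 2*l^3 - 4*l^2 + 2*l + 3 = (l + 1)*(l^3 - 3*l^2 - l + 3) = (l - 1)*(l + 1)*(l^2 - 2*l - 3) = (l - 1)*(l + 1)^2*(l - 3)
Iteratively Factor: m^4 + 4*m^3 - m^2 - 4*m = (m)*(m^3 + 4*m^2 - m - 4) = m*(m + 1)*(m^2 + 3*m - 4) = m*(m - 1)*(m + 1)*(m + 4)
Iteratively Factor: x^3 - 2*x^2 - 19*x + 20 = (x - 5)*(x^2 + 3*x - 4) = (x - 5)*(x - 1)*(x + 4)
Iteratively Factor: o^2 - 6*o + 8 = (o - 2)*(o - 4)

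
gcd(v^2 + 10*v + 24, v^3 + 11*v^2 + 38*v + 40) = v + 4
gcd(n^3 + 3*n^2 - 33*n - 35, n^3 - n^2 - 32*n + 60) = n - 5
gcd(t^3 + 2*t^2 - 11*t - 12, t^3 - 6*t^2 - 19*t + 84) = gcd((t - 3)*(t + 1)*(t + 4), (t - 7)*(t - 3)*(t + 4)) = t^2 + t - 12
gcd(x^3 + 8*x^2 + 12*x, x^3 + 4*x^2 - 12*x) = x^2 + 6*x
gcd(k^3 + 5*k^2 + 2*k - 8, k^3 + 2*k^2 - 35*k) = 1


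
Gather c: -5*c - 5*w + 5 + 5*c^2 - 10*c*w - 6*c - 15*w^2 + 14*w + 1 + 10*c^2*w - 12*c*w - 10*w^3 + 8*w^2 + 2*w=c^2*(10*w + 5) + c*(-22*w - 11) - 10*w^3 - 7*w^2 + 11*w + 6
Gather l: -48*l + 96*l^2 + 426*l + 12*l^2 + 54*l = 108*l^2 + 432*l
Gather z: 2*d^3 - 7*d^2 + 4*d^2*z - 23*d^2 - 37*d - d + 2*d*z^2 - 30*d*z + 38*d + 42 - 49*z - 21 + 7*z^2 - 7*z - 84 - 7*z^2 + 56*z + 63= 2*d^3 - 30*d^2 + 2*d*z^2 + z*(4*d^2 - 30*d)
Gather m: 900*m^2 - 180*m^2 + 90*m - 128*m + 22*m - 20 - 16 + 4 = 720*m^2 - 16*m - 32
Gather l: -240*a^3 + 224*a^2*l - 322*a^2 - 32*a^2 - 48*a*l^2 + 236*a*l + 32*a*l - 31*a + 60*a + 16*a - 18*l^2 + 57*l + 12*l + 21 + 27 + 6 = -240*a^3 - 354*a^2 + 45*a + l^2*(-48*a - 18) + l*(224*a^2 + 268*a + 69) + 54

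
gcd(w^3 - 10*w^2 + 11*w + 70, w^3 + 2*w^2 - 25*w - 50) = w^2 - 3*w - 10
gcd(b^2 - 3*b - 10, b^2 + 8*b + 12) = b + 2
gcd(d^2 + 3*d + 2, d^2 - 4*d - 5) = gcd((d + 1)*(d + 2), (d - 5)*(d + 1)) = d + 1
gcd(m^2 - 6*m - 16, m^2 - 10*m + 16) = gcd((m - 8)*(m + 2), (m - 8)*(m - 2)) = m - 8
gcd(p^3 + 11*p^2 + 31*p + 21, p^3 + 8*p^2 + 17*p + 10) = p + 1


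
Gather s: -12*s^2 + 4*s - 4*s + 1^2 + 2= 3 - 12*s^2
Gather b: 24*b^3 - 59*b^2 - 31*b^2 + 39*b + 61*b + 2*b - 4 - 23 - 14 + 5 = 24*b^3 - 90*b^2 + 102*b - 36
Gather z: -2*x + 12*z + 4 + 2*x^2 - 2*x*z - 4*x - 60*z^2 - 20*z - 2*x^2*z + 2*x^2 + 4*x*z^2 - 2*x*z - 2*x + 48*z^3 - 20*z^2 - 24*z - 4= 4*x^2 - 8*x + 48*z^3 + z^2*(4*x - 80) + z*(-2*x^2 - 4*x - 32)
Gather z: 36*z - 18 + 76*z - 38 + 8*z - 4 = 120*z - 60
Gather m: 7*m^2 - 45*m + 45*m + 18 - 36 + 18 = 7*m^2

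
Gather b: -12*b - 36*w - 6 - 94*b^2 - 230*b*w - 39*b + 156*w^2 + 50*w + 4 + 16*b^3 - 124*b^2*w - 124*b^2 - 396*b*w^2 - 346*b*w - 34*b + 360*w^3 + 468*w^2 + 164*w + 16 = 16*b^3 + b^2*(-124*w - 218) + b*(-396*w^2 - 576*w - 85) + 360*w^3 + 624*w^2 + 178*w + 14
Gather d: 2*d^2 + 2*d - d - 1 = 2*d^2 + d - 1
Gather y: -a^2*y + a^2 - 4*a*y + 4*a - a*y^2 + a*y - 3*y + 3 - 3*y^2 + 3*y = a^2 + 4*a + y^2*(-a - 3) + y*(-a^2 - 3*a) + 3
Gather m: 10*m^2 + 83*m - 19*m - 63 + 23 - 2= 10*m^2 + 64*m - 42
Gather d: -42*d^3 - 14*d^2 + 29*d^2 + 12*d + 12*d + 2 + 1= -42*d^3 + 15*d^2 + 24*d + 3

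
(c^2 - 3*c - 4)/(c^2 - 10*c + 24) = (c + 1)/(c - 6)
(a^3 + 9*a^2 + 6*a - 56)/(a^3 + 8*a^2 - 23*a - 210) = (a^2 + 2*a - 8)/(a^2 + a - 30)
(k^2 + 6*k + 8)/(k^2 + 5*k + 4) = (k + 2)/(k + 1)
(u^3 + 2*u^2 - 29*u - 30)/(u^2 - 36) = (u^2 - 4*u - 5)/(u - 6)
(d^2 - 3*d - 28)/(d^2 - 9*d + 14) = (d + 4)/(d - 2)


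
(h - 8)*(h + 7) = h^2 - h - 56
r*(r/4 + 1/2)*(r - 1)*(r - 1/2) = r^4/4 + r^3/8 - 5*r^2/8 + r/4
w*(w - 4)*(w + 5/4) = w^3 - 11*w^2/4 - 5*w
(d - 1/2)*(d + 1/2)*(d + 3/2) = d^3 + 3*d^2/2 - d/4 - 3/8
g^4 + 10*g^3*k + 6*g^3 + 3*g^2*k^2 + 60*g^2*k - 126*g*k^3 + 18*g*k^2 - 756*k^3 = (g + 6)*(g - 3*k)*(g + 6*k)*(g + 7*k)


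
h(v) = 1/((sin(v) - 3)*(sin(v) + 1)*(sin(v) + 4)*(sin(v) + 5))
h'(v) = -cos(v)/((sin(v) - 3)*(sin(v) + 1)*(sin(v) + 4)*(sin(v) + 5)^2) - cos(v)/((sin(v) - 3)*(sin(v) + 1)*(sin(v) + 4)^2*(sin(v) + 5)) - cos(v)/((sin(v) - 3)*(sin(v) + 1)^2*(sin(v) + 4)*(sin(v) + 5)) - cos(v)/((sin(v) - 3)^2*(sin(v) + 1)*(sin(v) + 4)*(sin(v) + 5)) = (2*sin(4*v) + 247*cos(v) + 21*cos(3*v))/(4*(sin(v) - 3)^2*(sin(v) + 1)^2*(sin(v) + 4)^2*(sin(v) + 5)^2)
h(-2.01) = -0.21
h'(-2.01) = -0.98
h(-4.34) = -0.01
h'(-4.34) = -0.00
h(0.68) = -0.01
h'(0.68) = 0.00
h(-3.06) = -0.02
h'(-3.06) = -0.02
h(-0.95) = -0.11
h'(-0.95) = 0.35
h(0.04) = -0.02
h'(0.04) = 0.02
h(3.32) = -0.02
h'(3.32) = -0.03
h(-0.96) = -0.11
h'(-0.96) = 0.36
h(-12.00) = -0.01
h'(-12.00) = 0.01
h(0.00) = -0.02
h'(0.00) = 0.02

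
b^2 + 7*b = b*(b + 7)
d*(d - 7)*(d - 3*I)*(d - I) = d^4 - 7*d^3 - 4*I*d^3 - 3*d^2 + 28*I*d^2 + 21*d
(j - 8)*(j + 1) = j^2 - 7*j - 8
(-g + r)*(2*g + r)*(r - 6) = -2*g^2*r + 12*g^2 + g*r^2 - 6*g*r + r^3 - 6*r^2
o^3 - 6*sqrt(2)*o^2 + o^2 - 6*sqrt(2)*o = o*(o + 1)*(o - 6*sqrt(2))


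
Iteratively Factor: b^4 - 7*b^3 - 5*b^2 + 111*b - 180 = (b - 3)*(b^3 - 4*b^2 - 17*b + 60) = (b - 3)^2*(b^2 - b - 20) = (b - 3)^2*(b + 4)*(b - 5)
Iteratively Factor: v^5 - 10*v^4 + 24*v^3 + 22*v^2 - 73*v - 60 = (v + 1)*(v^4 - 11*v^3 + 35*v^2 - 13*v - 60) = (v + 1)^2*(v^3 - 12*v^2 + 47*v - 60) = (v - 3)*(v + 1)^2*(v^2 - 9*v + 20) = (v - 4)*(v - 3)*(v + 1)^2*(v - 5)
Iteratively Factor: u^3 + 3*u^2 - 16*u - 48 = (u - 4)*(u^2 + 7*u + 12) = (u - 4)*(u + 3)*(u + 4)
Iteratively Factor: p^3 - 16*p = (p)*(p^2 - 16) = p*(p + 4)*(p - 4)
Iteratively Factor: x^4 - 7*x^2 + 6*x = (x - 2)*(x^3 + 2*x^2 - 3*x) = (x - 2)*(x + 3)*(x^2 - x) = (x - 2)*(x - 1)*(x + 3)*(x)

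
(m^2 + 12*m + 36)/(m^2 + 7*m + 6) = (m + 6)/(m + 1)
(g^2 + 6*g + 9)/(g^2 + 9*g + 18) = (g + 3)/(g + 6)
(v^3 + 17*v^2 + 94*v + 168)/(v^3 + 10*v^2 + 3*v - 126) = (v + 4)/(v - 3)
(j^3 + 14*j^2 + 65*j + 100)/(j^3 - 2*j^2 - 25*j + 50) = (j^2 + 9*j + 20)/(j^2 - 7*j + 10)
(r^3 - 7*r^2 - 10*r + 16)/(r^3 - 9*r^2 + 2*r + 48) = (r - 1)/(r - 3)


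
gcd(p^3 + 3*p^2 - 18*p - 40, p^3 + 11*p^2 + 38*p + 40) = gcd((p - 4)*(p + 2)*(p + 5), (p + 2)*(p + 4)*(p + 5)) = p^2 + 7*p + 10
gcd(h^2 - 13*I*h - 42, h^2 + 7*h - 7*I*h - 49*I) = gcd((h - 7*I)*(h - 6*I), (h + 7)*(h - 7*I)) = h - 7*I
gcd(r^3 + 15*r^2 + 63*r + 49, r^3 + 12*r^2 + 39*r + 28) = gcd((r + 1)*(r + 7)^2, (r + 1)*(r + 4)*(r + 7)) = r^2 + 8*r + 7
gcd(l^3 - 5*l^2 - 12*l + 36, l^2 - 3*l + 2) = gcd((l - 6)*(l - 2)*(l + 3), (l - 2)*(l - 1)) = l - 2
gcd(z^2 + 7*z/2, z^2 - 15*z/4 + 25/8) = 1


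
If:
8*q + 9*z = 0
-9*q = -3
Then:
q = 1/3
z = -8/27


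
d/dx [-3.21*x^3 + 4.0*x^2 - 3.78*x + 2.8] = -9.63*x^2 + 8.0*x - 3.78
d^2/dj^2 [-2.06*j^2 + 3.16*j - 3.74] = -4.12000000000000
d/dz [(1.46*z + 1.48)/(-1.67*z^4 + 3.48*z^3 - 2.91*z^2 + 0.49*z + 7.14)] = (7.3146*z^4 - 0.275199999999998*z^3 - 11.2026*z^2 + 8.6136*z + 9.6992)/(2.7889*z^8 - 11.6232*z^7 + 21.8298*z^6 - 21.8902*z^5 - 11.9691*z^4 + 46.8426*z^3 - 41.3147*z^2 + 6.9972*z + 50.9796)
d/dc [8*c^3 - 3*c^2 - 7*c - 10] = 24*c^2 - 6*c - 7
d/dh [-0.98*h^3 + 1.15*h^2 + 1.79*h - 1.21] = -2.94*h^2 + 2.3*h + 1.79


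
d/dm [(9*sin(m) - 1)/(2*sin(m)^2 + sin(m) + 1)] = (-18*sin(m)^2 + 4*sin(m) + 10)*cos(m)/(sin(m) - cos(2*m) + 2)^2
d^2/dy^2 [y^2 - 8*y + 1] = 2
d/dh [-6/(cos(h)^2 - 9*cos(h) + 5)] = 6*(9 - 2*cos(h))*sin(h)/(cos(h)^2 - 9*cos(h) + 5)^2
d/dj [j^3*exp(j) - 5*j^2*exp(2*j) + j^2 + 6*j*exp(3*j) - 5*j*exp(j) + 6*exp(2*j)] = j^3*exp(j) - 10*j^2*exp(2*j) + 3*j^2*exp(j) + 18*j*exp(3*j) - 10*j*exp(2*j) - 5*j*exp(j) + 2*j + 6*exp(3*j) + 12*exp(2*j) - 5*exp(j)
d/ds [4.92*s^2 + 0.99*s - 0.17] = 9.84*s + 0.99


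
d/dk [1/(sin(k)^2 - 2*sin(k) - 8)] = 2*(1 - sin(k))*cos(k)/((sin(k) - 4)^2*(sin(k) + 2)^2)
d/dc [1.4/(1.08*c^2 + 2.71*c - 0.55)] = (-3.024*c - 3.794)/(1.08*c^2 + 2.71*c - 0.55)^2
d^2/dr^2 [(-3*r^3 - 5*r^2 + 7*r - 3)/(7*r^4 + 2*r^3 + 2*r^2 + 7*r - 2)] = 6*(-49*r^9 - 245*r^8 + 658*r^7 + 135*r^6 + 280*r^5 - 699*r^4 + 97*r^3 - 60*r^2 - 38*r - 27)/(343*r^12 + 294*r^11 + 378*r^10 + 1205*r^9 + 402*r^8 + 528*r^7 + 1013*r^6 - 258*r^5 + 186*r^4 + 199*r^3 - 270*r^2 + 84*r - 8)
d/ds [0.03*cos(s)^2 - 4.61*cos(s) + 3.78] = (4.61 - 0.06*cos(s))*sin(s)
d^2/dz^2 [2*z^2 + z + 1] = 4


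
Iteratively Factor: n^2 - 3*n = (n)*(n - 3)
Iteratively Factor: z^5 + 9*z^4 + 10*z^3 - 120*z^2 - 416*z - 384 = (z + 4)*(z^4 + 5*z^3 - 10*z^2 - 80*z - 96) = (z - 4)*(z + 4)*(z^3 + 9*z^2 + 26*z + 24) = (z - 4)*(z + 3)*(z + 4)*(z^2 + 6*z + 8) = (z - 4)*(z + 3)*(z + 4)^2*(z + 2)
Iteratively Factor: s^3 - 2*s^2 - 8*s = (s - 4)*(s^2 + 2*s) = s*(s - 4)*(s + 2)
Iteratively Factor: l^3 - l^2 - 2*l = (l)*(l^2 - l - 2) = l*(l + 1)*(l - 2)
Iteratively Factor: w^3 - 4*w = (w - 2)*(w^2 + 2*w) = (w - 2)*(w + 2)*(w)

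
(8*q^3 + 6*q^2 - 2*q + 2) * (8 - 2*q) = -16*q^4 + 52*q^3 + 52*q^2 - 20*q + 16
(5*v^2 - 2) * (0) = 0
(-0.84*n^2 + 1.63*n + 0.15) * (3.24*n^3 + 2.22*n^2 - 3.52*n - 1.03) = -2.7216*n^5 + 3.4164*n^4 + 7.0614*n^3 - 4.5394*n^2 - 2.2069*n - 0.1545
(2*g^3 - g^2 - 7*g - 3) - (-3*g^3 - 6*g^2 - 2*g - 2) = 5*g^3 + 5*g^2 - 5*g - 1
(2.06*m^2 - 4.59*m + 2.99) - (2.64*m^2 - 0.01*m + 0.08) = -0.58*m^2 - 4.58*m + 2.91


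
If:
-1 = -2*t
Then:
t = 1/2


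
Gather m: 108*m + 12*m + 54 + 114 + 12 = 120*m + 180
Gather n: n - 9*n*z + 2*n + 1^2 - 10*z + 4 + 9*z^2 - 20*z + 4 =n*(3 - 9*z) + 9*z^2 - 30*z + 9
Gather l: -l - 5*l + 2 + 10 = 12 - 6*l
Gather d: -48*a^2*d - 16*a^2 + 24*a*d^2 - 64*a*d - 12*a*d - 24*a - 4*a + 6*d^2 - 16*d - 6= -16*a^2 - 28*a + d^2*(24*a + 6) + d*(-48*a^2 - 76*a - 16) - 6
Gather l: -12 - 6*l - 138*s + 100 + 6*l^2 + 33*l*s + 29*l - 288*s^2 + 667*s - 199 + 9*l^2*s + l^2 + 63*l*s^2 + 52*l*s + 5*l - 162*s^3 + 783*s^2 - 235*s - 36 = l^2*(9*s + 7) + l*(63*s^2 + 85*s + 28) - 162*s^3 + 495*s^2 + 294*s - 147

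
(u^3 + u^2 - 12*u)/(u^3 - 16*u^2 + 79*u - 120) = u*(u + 4)/(u^2 - 13*u + 40)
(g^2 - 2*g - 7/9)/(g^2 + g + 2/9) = (3*g - 7)/(3*g + 2)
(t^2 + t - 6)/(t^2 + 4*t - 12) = (t + 3)/(t + 6)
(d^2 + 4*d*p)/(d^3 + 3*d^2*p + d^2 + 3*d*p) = (d + 4*p)/(d^2 + 3*d*p + d + 3*p)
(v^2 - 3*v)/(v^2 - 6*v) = (v - 3)/(v - 6)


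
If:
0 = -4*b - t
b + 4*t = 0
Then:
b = 0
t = 0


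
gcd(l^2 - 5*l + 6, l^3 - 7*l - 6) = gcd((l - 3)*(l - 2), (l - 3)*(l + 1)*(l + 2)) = l - 3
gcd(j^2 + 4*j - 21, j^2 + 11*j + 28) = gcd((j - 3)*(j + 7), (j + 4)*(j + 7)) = j + 7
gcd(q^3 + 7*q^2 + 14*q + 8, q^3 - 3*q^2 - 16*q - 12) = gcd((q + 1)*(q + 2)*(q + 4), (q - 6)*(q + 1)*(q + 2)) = q^2 + 3*q + 2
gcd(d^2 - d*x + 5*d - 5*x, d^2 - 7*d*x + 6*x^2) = -d + x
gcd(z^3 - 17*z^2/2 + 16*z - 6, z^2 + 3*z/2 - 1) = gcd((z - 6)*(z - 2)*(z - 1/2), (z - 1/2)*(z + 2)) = z - 1/2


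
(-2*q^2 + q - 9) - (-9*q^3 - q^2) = 9*q^3 - q^2 + q - 9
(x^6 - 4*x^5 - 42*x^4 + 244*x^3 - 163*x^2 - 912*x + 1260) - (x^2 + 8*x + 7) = x^6 - 4*x^5 - 42*x^4 + 244*x^3 - 164*x^2 - 920*x + 1253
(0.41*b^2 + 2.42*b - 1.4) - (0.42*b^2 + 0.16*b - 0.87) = -0.01*b^2 + 2.26*b - 0.53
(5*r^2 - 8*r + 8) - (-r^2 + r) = 6*r^2 - 9*r + 8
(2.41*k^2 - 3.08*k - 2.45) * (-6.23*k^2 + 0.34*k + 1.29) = -15.0143*k^4 + 20.0078*k^3 + 17.3252*k^2 - 4.8062*k - 3.1605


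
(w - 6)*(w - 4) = w^2 - 10*w + 24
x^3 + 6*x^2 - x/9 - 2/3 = (x - 1/3)*(x + 1/3)*(x + 6)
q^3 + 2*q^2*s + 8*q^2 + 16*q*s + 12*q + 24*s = (q + 2)*(q + 6)*(q + 2*s)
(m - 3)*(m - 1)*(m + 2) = m^3 - 2*m^2 - 5*m + 6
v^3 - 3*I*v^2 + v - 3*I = (v - 3*I)*(v - I)*(v + I)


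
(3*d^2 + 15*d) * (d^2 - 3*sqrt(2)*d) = 3*d^4 - 9*sqrt(2)*d^3 + 15*d^3 - 45*sqrt(2)*d^2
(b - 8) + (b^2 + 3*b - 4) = b^2 + 4*b - 12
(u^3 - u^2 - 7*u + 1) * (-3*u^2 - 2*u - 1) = -3*u^5 + u^4 + 22*u^3 + 12*u^2 + 5*u - 1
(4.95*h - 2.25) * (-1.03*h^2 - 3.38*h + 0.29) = -5.0985*h^3 - 14.4135*h^2 + 9.0405*h - 0.6525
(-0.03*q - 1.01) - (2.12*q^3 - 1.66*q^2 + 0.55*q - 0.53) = -2.12*q^3 + 1.66*q^2 - 0.58*q - 0.48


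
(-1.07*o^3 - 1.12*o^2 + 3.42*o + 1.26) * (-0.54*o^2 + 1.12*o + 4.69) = 0.5778*o^5 - 0.5936*o^4 - 8.1195*o^3 - 2.1028*o^2 + 17.451*o + 5.9094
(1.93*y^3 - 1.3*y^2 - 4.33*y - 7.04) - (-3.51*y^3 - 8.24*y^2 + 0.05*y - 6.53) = 5.44*y^3 + 6.94*y^2 - 4.38*y - 0.51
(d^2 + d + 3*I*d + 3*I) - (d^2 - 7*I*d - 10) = d + 10*I*d + 10 + 3*I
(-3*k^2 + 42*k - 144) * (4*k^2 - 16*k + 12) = -12*k^4 + 216*k^3 - 1284*k^2 + 2808*k - 1728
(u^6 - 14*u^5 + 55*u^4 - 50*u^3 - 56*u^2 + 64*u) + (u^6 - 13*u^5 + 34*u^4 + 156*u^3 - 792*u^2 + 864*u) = 2*u^6 - 27*u^5 + 89*u^4 + 106*u^3 - 848*u^2 + 928*u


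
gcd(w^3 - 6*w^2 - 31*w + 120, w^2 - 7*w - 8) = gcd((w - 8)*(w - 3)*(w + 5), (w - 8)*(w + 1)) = w - 8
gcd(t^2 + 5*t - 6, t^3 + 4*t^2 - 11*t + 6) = t^2 + 5*t - 6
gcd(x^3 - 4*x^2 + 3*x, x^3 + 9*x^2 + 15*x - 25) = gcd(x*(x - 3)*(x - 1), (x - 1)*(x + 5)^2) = x - 1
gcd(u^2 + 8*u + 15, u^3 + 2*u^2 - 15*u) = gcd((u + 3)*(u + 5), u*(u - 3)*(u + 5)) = u + 5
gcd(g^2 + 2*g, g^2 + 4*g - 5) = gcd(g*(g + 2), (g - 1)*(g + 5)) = 1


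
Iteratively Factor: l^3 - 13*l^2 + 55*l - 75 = (l - 5)*(l^2 - 8*l + 15) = (l - 5)^2*(l - 3)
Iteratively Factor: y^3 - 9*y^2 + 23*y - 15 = (y - 3)*(y^2 - 6*y + 5) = (y - 5)*(y - 3)*(y - 1)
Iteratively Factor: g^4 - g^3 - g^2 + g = (g)*(g^3 - g^2 - g + 1) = g*(g + 1)*(g^2 - 2*g + 1) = g*(g - 1)*(g + 1)*(g - 1)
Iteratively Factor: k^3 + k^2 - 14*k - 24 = (k - 4)*(k^2 + 5*k + 6) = (k - 4)*(k + 2)*(k + 3)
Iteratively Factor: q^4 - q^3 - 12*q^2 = (q - 4)*(q^3 + 3*q^2) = q*(q - 4)*(q^2 + 3*q) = q^2*(q - 4)*(q + 3)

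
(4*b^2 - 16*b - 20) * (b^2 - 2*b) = 4*b^4 - 24*b^3 + 12*b^2 + 40*b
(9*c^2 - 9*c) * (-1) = -9*c^2 + 9*c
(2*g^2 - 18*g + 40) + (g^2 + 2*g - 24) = 3*g^2 - 16*g + 16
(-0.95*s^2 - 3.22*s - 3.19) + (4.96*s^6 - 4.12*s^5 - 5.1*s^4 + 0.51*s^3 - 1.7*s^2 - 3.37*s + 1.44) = 4.96*s^6 - 4.12*s^5 - 5.1*s^4 + 0.51*s^3 - 2.65*s^2 - 6.59*s - 1.75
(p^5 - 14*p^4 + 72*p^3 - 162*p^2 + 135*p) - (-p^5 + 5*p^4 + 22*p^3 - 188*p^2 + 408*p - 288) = 2*p^5 - 19*p^4 + 50*p^3 + 26*p^2 - 273*p + 288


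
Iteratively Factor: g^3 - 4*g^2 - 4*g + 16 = (g - 4)*(g^2 - 4) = (g - 4)*(g + 2)*(g - 2)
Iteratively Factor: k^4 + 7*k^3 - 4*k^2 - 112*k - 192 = (k + 3)*(k^3 + 4*k^2 - 16*k - 64) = (k + 3)*(k + 4)*(k^2 - 16) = (k - 4)*(k + 3)*(k + 4)*(k + 4)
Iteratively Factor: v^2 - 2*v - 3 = (v - 3)*(v + 1)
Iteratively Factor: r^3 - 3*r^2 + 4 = (r + 1)*(r^2 - 4*r + 4) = (r - 2)*(r + 1)*(r - 2)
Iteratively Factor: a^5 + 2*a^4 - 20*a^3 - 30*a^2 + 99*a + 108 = (a + 3)*(a^4 - a^3 - 17*a^2 + 21*a + 36) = (a + 1)*(a + 3)*(a^3 - 2*a^2 - 15*a + 36) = (a + 1)*(a + 3)*(a + 4)*(a^2 - 6*a + 9) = (a - 3)*(a + 1)*(a + 3)*(a + 4)*(a - 3)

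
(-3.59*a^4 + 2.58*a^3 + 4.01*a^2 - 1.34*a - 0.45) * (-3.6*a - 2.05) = 12.924*a^5 - 1.9285*a^4 - 19.725*a^3 - 3.3965*a^2 + 4.367*a + 0.9225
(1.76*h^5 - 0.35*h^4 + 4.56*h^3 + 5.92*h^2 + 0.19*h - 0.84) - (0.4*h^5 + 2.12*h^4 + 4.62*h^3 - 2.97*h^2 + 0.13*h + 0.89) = 1.36*h^5 - 2.47*h^4 - 0.0600000000000005*h^3 + 8.89*h^2 + 0.06*h - 1.73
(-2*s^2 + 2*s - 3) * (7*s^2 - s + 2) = -14*s^4 + 16*s^3 - 27*s^2 + 7*s - 6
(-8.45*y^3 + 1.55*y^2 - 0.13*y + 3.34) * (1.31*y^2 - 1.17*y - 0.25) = -11.0695*y^5 + 11.917*y^4 + 0.1287*y^3 + 4.14*y^2 - 3.8753*y - 0.835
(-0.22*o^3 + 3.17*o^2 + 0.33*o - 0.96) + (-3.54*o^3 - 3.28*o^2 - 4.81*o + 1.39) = -3.76*o^3 - 0.11*o^2 - 4.48*o + 0.43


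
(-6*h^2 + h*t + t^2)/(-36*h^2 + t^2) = (6*h^2 - h*t - t^2)/(36*h^2 - t^2)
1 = 1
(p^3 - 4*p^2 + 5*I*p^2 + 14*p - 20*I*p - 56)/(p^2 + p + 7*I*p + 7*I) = (p^2 - 2*p*(2 + I) + 8*I)/(p + 1)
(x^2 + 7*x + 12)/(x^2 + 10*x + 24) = (x + 3)/(x + 6)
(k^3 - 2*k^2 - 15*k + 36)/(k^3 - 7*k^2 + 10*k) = (k^3 - 2*k^2 - 15*k + 36)/(k*(k^2 - 7*k + 10))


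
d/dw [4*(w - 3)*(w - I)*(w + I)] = 12*w^2 - 24*w + 4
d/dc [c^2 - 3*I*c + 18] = 2*c - 3*I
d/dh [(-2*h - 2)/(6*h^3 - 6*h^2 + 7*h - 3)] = 4*(6*h^3 + 6*h^2 - 6*h + 5)/(36*h^6 - 72*h^5 + 120*h^4 - 120*h^3 + 85*h^2 - 42*h + 9)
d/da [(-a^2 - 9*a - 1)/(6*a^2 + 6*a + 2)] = (12*a^2 + 2*a - 3)/(9*a^4 + 18*a^3 + 15*a^2 + 6*a + 1)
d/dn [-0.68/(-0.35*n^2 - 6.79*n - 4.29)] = (-0.476*n - 4.6172)/(0.35*n^2 + 6.79*n + 4.29)^2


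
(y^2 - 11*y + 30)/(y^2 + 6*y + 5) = (y^2 - 11*y + 30)/(y^2 + 6*y + 5)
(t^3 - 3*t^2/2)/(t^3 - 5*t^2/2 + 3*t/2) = t/(t - 1)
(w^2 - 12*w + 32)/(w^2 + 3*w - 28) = (w - 8)/(w + 7)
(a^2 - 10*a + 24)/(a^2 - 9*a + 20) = (a - 6)/(a - 5)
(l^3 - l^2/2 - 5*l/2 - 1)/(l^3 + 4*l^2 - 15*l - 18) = (l^2 - 3*l/2 - 1)/(l^2 + 3*l - 18)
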